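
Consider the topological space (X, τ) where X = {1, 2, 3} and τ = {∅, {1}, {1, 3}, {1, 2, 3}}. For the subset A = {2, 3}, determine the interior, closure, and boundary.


int(A) = ∅, cl(A) = {2, 3}, ∂A = {2, 3}.

Closed sets in (X, τ) are complements of opens:
  closed(X, τ) = {∅, {2}, {2, 3}, {1, 2, 3}}.
int(A) = ⋃ {U ∈ τ : U ⊆ A}. Opens contained in A: ∅.
Taking the union of these: int(A) = ∅.
cl(A) = ⋂ {C closed : A ⊆ C}. Closed sets containing A: {2, 3}, {1, 2, 3}.
Intersecting these: cl(A) = {2, 3}.
∂A = cl(A) ∖ int(A) = {2, 3} ∖ ∅ = {2, 3}.


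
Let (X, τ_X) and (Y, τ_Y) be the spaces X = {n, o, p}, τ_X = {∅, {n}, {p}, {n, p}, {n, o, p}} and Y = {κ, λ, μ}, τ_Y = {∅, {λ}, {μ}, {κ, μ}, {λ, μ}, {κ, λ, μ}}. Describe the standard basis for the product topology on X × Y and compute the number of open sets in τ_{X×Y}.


Basis B = {∅ × ∅, {n} × {λ}, {n} × {μ}, {p} × {λ}, {p} × {μ}, {n} × {κ, μ}, {n} × {λ, μ}, {n, p} × {λ}, {n, p} × {μ}, {p} × {κ, μ}, {p} × {λ, μ}, {n} × {κ, λ, μ}, {n, o, p} × {λ}, {n, o, p} × {μ}, {p} × {κ, λ, μ}, {n, p} × {κ, μ}, {n, p} × {λ, μ}, {n, p} × {κ, λ, μ}, {n, o, p} × {κ, μ}, {n, o, p} × {λ, μ}, {n, o, p} × {κ, λ, μ}}; |τ_{X×Y}| = 70.

Enumerate products U × V with U ∈ τ_X, V ∈ τ_Y (deduplicated):
  ∅ × ∅ = {} (∅)
  {n} × {λ} = {(n,λ)}
  {n} × {μ} = {(n,μ)}
  {p} × {λ} = {(p,λ)}
  {p} × {μ} = {(p,μ)}
  {n} × {κ, μ} = {(n,κ), (n,μ)}
  {n} × {λ, μ} = {(n,λ), (n,μ)}
  {n, p} × {λ} = {(n,λ), (p,λ)}
  {n, p} × {μ} = {(n,μ), (p,μ)}
  {p} × {κ, μ} = {(p,κ), (p,μ)}
  {p} × {λ, μ} = {(p,λ), (p,μ)}
  {n} × {κ, λ, μ} = {(n,κ), (n,λ), (n,μ)}
  {n, o, p} × {λ} = {(n,λ), (o,λ), (p,λ)}
  {n, o, p} × {μ} = {(n,μ), (o,μ), (p,μ)}
  {p} × {κ, λ, μ} = {(p,κ), (p,λ), (p,μ)}
  {n, p} × {κ, μ} = {(n,κ), (n,μ), (p,κ), (p,μ)}
  {n, p} × {λ, μ} = {(n,λ), (n,μ), (p,λ), (p,μ)}
  {n, p} × {κ, λ, μ} = {(n,κ), (n,λ), (n,μ), (p,κ), (p,λ), (p,μ)}
  {n, o, p} × {κ, μ} = {(n,κ), (n,μ), (o,κ), (o,μ), (p,κ), (p,μ)}
  {n, o, p} × {λ, μ} = {(n,λ), (n,μ), (o,λ), (o,μ), (p,λ), (p,μ)}
  {n, o, p} × {κ, λ, μ} = {(n,κ), (n,λ), (n,μ), (o,κ), (o,λ), (o,μ), (p,κ), (p,λ), (p,μ)}
These 21 distinct sets form the basis B.
Close under arbitrary unions to get τ_{X×Y}; counting gives |τ_{X×Y}| = 70.


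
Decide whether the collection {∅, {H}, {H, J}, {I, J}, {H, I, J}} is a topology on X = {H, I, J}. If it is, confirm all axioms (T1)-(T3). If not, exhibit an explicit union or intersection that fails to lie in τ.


τ is NOT a topology on X.

Axiom (T1): ∅ ∈ τ? Yes; X ∈ τ? Yes.
Axiom (T2/T3): check pairwise unions and intersections of members of τ.
Counterexample for (T3): {H, J} ∩ {I, J} = {J} ∉ τ. Therefore τ is NOT a topology.


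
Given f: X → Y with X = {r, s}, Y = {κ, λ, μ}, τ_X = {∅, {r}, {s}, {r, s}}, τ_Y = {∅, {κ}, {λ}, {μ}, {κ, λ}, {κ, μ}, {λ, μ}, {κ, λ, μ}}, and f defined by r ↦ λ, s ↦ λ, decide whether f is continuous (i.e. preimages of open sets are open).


f IS continuous.

Compute f^{-1}(U) for each U ∈ τ_Y:
  U = ∅: f^{-1}(U) = ∅ ∈ τ_X ✓.
  U = {κ}: f^{-1}(U) = ∅ ∈ τ_X ✓.
  U = {λ}: f^{-1}(U) = {r, s} ∈ τ_X ✓.
  U = {μ}: f^{-1}(U) = ∅ ∈ τ_X ✓.
  U = {κ, λ}: f^{-1}(U) = {r, s} ∈ τ_X ✓.
  U = {κ, μ}: f^{-1}(U) = ∅ ∈ τ_X ✓.
  U = {λ, μ}: f^{-1}(U) = {r, s} ∈ τ_X ✓.
  U = {κ, λ, μ}: f^{-1}(U) = {r, s} ∈ τ_X ✓.
Every preimage lies in τ_X, so f IS continuous.


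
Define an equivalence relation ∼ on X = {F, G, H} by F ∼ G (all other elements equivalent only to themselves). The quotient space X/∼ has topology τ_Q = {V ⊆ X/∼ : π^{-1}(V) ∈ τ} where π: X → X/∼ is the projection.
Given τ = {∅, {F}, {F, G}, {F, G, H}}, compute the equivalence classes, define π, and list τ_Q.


X/∼ = {[F=G], [H]}; |τ_Q| = 3.

Equivalence classes: [F=G], [H].
Quotient map π: X → X/∼ sends F ↦ [F=G], G ↦ [F=G], H ↦ [H].
For each subset V ⊆ X/∼, compute π^{-1}(V) ⊆ X and check whether π^{-1}(V) ∈ τ. V is open in τ_Q iff π^{-1}(V) ∈ τ.
  V = {}: π^{-1}(V) = ∅ ∈ τ ✓.
  V = {[F=G]}: π^{-1}(V) = {F, G} ∈ τ ✓.
  V = {[H]}: π^{-1}(V) = {H} ∉ τ ✗.
  V = {[F=G], [H]}: π^{-1}(V) = {F, G, H} ∈ τ ✓.
Open sets in the quotient: τ_Q = {{}, {[F=G]}, {[F=G], [H]}} (3 elements).


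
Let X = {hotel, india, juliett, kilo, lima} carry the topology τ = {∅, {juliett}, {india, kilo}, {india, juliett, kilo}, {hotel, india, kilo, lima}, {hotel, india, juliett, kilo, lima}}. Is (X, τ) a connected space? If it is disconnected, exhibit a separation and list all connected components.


(X, τ) is disconnected; components = [{juliett}, {hotel, india, kilo, lima}].

Find clopen sets (U ∈ τ with X ∖ U ∈ τ):
  U = ∅, X ∖ U = {hotel, india, juliett, kilo, lima} — both open, so U is clopen.
  U = {juliett}, X ∖ U = {hotel, india, kilo, lima} — both open, so U is clopen.
  U = {hotel, india, kilo, lima}, X ∖ U = {juliett} — both open, so U is clopen.
  U = {hotel, india, juliett, kilo, lima}, X ∖ U = ∅ — both open, so U is clopen.
Nontrivial clopen(s) exist: e.g. {hotel, india, kilo, lima}. So (X, τ) is disconnected.
Compute connected components by grouping points that agree on all clopens:
  component: {juliett}
  component: {hotel, india, kilo, lima}


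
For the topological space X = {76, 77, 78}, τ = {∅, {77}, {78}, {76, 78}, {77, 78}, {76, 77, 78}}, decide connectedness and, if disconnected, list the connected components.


(X, τ) is disconnected; components = [{77}, {76, 78}].

Find clopen sets (U ∈ τ with X ∖ U ∈ τ):
  U = ∅, X ∖ U = {76, 77, 78} — both open, so U is clopen.
  U = {77}, X ∖ U = {76, 78} — both open, so U is clopen.
  U = {76, 78}, X ∖ U = {77} — both open, so U is clopen.
  U = {76, 77, 78}, X ∖ U = ∅ — both open, so U is clopen.
Nontrivial clopen(s) exist: e.g. {77}. So (X, τ) is disconnected.
Compute connected components by grouping points that agree on all clopens:
  component: {77}
  component: {76, 78}


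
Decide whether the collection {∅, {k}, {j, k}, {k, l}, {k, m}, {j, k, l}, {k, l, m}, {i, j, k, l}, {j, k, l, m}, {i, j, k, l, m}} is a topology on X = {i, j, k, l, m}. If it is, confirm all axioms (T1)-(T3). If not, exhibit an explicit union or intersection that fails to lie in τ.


τ is NOT a topology on X.

Axiom (T1): ∅ ∈ τ? Yes; X ∈ τ? Yes.
Axiom (T2/T3): check pairwise unions and intersections of members of τ.
Counterexample for (T2): {j, k} ∪ {k, m} = {j, k, m} ∉ τ. Therefore τ is NOT a topology.


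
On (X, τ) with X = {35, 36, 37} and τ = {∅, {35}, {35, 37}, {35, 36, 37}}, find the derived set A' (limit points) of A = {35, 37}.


A' = {36, 37}

For each x ∈ X, list the open sets U ∈ τ with x ∈ U, then check whether U ∩ (A ∖ {x}) ≠ ∅ for every such U.
  x = 35: open {35} ∋ x has {35} ∩ (A ∖ {35}) = ∅, so x is NOT a limit point.
  x = 36: opens ∋ x are {35, 36, 37}; each meets A ∖ {36}, so x IS a limit point.
  x = 37: opens ∋ x are {35, 37}, {35, 36, 37}; each meets A ∖ {37}, so x IS a limit point.
Collecting: A' = {36, 37}.


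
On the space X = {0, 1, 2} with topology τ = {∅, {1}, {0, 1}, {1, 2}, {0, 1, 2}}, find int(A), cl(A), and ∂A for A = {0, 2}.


int(A) = ∅, cl(A) = {0, 2}, ∂A = {0, 2}.

Closed sets in (X, τ) are complements of opens:
  closed(X, τ) = {∅, {0}, {2}, {0, 2}, {0, 1, 2}}.
int(A) = ⋃ {U ∈ τ : U ⊆ A}. Opens contained in A: ∅.
Taking the union of these: int(A) = ∅.
cl(A) = ⋂ {C closed : A ⊆ C}. Closed sets containing A: {0, 2}, {0, 1, 2}.
Intersecting these: cl(A) = {0, 2}.
∂A = cl(A) ∖ int(A) = {0, 2} ∖ ∅ = {0, 2}.


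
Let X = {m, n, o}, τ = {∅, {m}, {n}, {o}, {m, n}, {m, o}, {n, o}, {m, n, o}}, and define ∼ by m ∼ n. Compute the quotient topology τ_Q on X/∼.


X/∼ = {[m=n], [o]}; |τ_Q| = 4.

Equivalence classes: [m=n], [o].
Quotient map π: X → X/∼ sends m ↦ [m=n], n ↦ [m=n], o ↦ [o].
For each subset V ⊆ X/∼, compute π^{-1}(V) ⊆ X and check whether π^{-1}(V) ∈ τ. V is open in τ_Q iff π^{-1}(V) ∈ τ.
  V = {}: π^{-1}(V) = ∅ ∈ τ ✓.
  V = {[m=n]}: π^{-1}(V) = {m, n} ∈ τ ✓.
  V = {[o]}: π^{-1}(V) = {o} ∈ τ ✓.
  V = {[m=n], [o]}: π^{-1}(V) = {m, n, o} ∈ τ ✓.
Open sets in the quotient: τ_Q = {{}, {[m=n]}, {[o]}, {[m=n], [o]}} (4 elements).


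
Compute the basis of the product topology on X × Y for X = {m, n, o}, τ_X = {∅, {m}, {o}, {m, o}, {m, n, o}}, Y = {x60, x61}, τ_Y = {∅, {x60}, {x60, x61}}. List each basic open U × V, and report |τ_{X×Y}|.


Basis B = {∅ × ∅, {m} × {x60}, {o} × {x60}, {m} × {x60, x61}, {m, o} × {x60}, {o} × {x60, x61}, {m, n, o} × {x60}, {m, o} × {x60, x61}, {m, n, o} × {x60, x61}}; |τ_{X×Y}| = 14.

Enumerate products U × V with U ∈ τ_X, V ∈ τ_Y (deduplicated):
  ∅ × ∅ = {} (∅)
  {m} × {x60} = {(m,x60)}
  {o} × {x60} = {(o,x60)}
  {m} × {x60, x61} = {(m,x60), (m,x61)}
  {m, o} × {x60} = {(m,x60), (o,x60)}
  {o} × {x60, x61} = {(o,x60), (o,x61)}
  {m, n, o} × {x60} = {(m,x60), (n,x60), (o,x60)}
  {m, o} × {x60, x61} = {(m,x60), (m,x61), (o,x60), (o,x61)}
  {m, n, o} × {x60, x61} = {(m,x60), (m,x61), (n,x60), (n,x61), (o,x60), (o,x61)}
These 9 distinct sets form the basis B.
Close under arbitrary unions to get τ_{X×Y}; counting gives |τ_{X×Y}| = 14.


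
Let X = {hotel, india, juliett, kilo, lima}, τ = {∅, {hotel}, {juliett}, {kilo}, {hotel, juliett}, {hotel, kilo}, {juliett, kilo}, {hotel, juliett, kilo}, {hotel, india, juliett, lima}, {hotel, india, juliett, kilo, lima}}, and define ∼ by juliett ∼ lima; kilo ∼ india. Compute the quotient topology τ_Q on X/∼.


X/∼ = {[hotel], [india=kilo], [juliett=lima]}; |τ_Q| = 3.

Equivalence classes: [hotel], [india=kilo], [juliett=lima].
Quotient map π: X → X/∼ sends hotel ↦ [hotel], india ↦ [india=kilo], juliett ↦ [juliett=lima], kilo ↦ [india=kilo], lima ↦ [juliett=lima].
For each subset V ⊆ X/∼, compute π^{-1}(V) ⊆ X and check whether π^{-1}(V) ∈ τ. V is open in τ_Q iff π^{-1}(V) ∈ τ.
  V = {}: π^{-1}(V) = ∅ ∈ τ ✓.
  V = {[hotel]}: π^{-1}(V) = {hotel} ∈ τ ✓.
  V = {[india=kilo]}: π^{-1}(V) = {india, kilo} ∉ τ ✗.
  V = {[hotel], [india=kilo]}: π^{-1}(V) = {hotel, india, kilo} ∉ τ ✗.
  V = {[juliett=lima]}: π^{-1}(V) = {juliett, lima} ∉ τ ✗.
  V = {[hotel], [juliett=lima]}: π^{-1}(V) = {hotel, juliett, lima} ∉ τ ✗.
  V = {[india=kilo], [juliett=lima]}: π^{-1}(V) = {india, juliett, kilo, lima} ∉ τ ✗.
  V = {[hotel], [india=kilo], [juliett=lima]}: π^{-1}(V) = {hotel, india, juliett, kilo, lima} ∈ τ ✓.
Open sets in the quotient: τ_Q = {{}, {[hotel]}, {[hotel], [india=kilo], [juliett=lima]}} (3 elements).


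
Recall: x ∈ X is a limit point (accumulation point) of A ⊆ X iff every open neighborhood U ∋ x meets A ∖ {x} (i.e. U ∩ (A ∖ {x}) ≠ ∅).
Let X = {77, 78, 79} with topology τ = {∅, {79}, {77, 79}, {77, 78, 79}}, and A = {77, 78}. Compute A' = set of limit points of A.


A' = {78}

For each x ∈ X, list the open sets U ∈ τ with x ∈ U, then check whether U ∩ (A ∖ {x}) ≠ ∅ for every such U.
  x = 77: open {77, 79} ∋ x has {77, 79} ∩ (A ∖ {77}) = ∅, so x is NOT a limit point.
  x = 78: opens ∋ x are {77, 78, 79}; each meets A ∖ {78}, so x IS a limit point.
  x = 79: open {79} ∋ x has {79} ∩ (A ∖ {79}) = ∅, so x is NOT a limit point.
Collecting: A' = {78}.


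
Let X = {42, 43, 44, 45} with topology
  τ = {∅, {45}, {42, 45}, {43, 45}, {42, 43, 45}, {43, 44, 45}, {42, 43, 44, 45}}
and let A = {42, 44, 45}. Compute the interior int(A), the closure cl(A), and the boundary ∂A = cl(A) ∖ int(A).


int(A) = {42, 45}, cl(A) = {42, 43, 44, 45}, ∂A = {43, 44}.

Closed sets in (X, τ) are complements of opens:
  closed(X, τ) = {∅, {42}, {44}, {42, 44}, {43, 44}, {42, 43, 44}, {42, 43, 44, 45}}.
int(A) = ⋃ {U ∈ τ : U ⊆ A}. Opens contained in A: ∅, {45}, {42, 45}.
Taking the union of these: int(A) = {42, 45}.
cl(A) = ⋂ {C closed : A ⊆ C}. Closed sets containing A: {42, 43, 44, 45}.
Intersecting these: cl(A) = {42, 43, 44, 45}.
∂A = cl(A) ∖ int(A) = {42, 43, 44, 45} ∖ {42, 45} = {43, 44}.


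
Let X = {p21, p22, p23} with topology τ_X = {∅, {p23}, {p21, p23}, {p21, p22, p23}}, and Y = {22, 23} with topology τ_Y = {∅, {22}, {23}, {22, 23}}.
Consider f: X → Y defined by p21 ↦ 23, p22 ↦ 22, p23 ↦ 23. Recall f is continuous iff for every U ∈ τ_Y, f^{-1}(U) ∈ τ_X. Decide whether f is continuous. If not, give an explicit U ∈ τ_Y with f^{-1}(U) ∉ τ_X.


f is NOT continuous.

Compute f^{-1}(U) for each U ∈ τ_Y:
  U = ∅: f^{-1}(U) = ∅ ∈ τ_X ✓.
  U = {22}: f^{-1}(U) = {p22} ∉ τ_X ✗.
  U = {23}: f^{-1}(U) = {p21, p23} ∈ τ_X ✓.
  U = {22, 23}: f^{-1}(U) = {p21, p22, p23} ∈ τ_X ✓.
Found U = {22} with f^{-1}(U) = {p22} not in τ_X. Therefore f is NOT continuous.


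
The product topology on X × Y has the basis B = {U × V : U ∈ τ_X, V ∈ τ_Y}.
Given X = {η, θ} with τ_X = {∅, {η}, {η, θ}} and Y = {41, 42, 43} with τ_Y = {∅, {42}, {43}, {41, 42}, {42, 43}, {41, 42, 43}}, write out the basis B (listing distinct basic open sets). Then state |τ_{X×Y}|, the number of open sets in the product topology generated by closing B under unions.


Basis B = {∅ × ∅, {η} × {42}, {η} × {43}, {η} × {41, 42}, {η} × {42, 43}, {η, θ} × {42}, {η, θ} × {43}, {η} × {41, 42, 43}, {η, θ} × {41, 42}, {η, θ} × {42, 43}, {η, θ} × {41, 42, 43}}; |τ_{X×Y}| = 18.

Enumerate products U × V with U ∈ τ_X, V ∈ τ_Y (deduplicated):
  ∅ × ∅ = {} (∅)
  {η} × {42} = {(η,42)}
  {η} × {43} = {(η,43)}
  {η} × {41, 42} = {(η,41), (η,42)}
  {η} × {42, 43} = {(η,42), (η,43)}
  {η, θ} × {42} = {(η,42), (θ,42)}
  {η, θ} × {43} = {(η,43), (θ,43)}
  {η} × {41, 42, 43} = {(η,41), (η,42), (η,43)}
  {η, θ} × {41, 42} = {(η,41), (η,42), (θ,41), (θ,42)}
  {η, θ} × {42, 43} = {(η,42), (η,43), (θ,42), (θ,43)}
  {η, θ} × {41, 42, 43} = {(η,41), (η,42), (η,43), (θ,41), (θ,42), (θ,43)}
These 11 distinct sets form the basis B.
Close under arbitrary unions to get τ_{X×Y}; counting gives |τ_{X×Y}| = 18.


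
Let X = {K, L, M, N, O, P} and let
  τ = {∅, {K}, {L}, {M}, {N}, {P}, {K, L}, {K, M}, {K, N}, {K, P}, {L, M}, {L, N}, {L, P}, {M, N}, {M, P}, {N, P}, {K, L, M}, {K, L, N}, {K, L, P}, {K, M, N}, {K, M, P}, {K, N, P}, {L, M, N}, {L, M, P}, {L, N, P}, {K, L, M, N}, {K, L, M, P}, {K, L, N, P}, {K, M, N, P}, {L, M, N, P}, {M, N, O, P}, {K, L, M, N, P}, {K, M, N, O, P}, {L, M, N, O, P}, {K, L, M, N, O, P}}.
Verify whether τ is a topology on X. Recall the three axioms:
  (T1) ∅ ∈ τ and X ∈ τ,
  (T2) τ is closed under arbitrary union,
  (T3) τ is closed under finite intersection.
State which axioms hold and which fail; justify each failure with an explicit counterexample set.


τ is NOT a topology on X.

Axiom (T1): ∅ ∈ τ? Yes; X ∈ τ? Yes.
Axiom (T2/T3): check pairwise unions and intersections of members of τ.
Counterexample for (T2): {M} ∪ {N, P} = {M, N, P} ∉ τ. Therefore τ is NOT a topology.


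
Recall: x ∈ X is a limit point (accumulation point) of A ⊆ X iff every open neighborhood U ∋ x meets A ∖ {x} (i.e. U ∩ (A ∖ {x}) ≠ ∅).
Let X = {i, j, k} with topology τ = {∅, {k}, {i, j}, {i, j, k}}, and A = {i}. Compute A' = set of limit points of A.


A' = {j}

For each x ∈ X, list the open sets U ∈ τ with x ∈ U, then check whether U ∩ (A ∖ {x}) ≠ ∅ for every such U.
  x = i: open {i, j} ∋ x has {i, j} ∩ (A ∖ {i}) = ∅, so x is NOT a limit point.
  x = j: opens ∋ x are {i, j}, {i, j, k}; each meets A ∖ {j}, so x IS a limit point.
  x = k: open {k} ∋ x has {k} ∩ (A ∖ {k}) = ∅, so x is NOT a limit point.
Collecting: A' = {j}.


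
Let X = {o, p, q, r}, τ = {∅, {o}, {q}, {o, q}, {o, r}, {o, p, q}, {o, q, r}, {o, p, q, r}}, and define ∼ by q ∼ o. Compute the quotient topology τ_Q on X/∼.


X/∼ = {[o=q], [p], [r]}; |τ_Q| = 5.

Equivalence classes: [o=q], [p], [r].
Quotient map π: X → X/∼ sends o ↦ [o=q], p ↦ [p], q ↦ [o=q], r ↦ [r].
For each subset V ⊆ X/∼, compute π^{-1}(V) ⊆ X and check whether π^{-1}(V) ∈ τ. V is open in τ_Q iff π^{-1}(V) ∈ τ.
  V = {}: π^{-1}(V) = ∅ ∈ τ ✓.
  V = {[o=q]}: π^{-1}(V) = {o, q} ∈ τ ✓.
  V = {[p]}: π^{-1}(V) = {p} ∉ τ ✗.
  V = {[o=q], [p]}: π^{-1}(V) = {o, p, q} ∈ τ ✓.
  V = {[r]}: π^{-1}(V) = {r} ∉ τ ✗.
  V = {[o=q], [r]}: π^{-1}(V) = {o, q, r} ∈ τ ✓.
  V = {[p], [r]}: π^{-1}(V) = {p, r} ∉ τ ✗.
  V = {[o=q], [p], [r]}: π^{-1}(V) = {o, p, q, r} ∈ τ ✓.
Open sets in the quotient: τ_Q = {{}, {[o=q]}, {[o=q], [p]}, {[o=q], [r]}, {[o=q], [p], [r]}} (5 elements).


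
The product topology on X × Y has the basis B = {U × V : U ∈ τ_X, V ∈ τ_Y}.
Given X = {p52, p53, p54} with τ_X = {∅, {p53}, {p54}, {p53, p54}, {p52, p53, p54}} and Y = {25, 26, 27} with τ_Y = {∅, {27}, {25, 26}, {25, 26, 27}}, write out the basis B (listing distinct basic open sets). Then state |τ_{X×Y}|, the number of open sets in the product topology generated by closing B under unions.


Basis B = {∅ × ∅, {p53} × {27}, {p54} × {27}, {p53} × {25, 26}, {p53, p54} × {27}, {p54} × {25, 26}, {p52, p53, p54} × {27}, {p53} × {25, 26, 27}, {p54} × {25, 26, 27}, {p53, p54} × {25, 26}, {p52, p53, p54} × {25, 26}, {p53, p54} × {25, 26, 27}, {p52, p53, p54} × {25, 26, 27}}; |τ_{X×Y}| = 25.

Enumerate products U × V with U ∈ τ_X, V ∈ τ_Y (deduplicated):
  ∅ × ∅ = {} (∅)
  {p53} × {27} = {(p53,27)}
  {p54} × {27} = {(p54,27)}
  {p53} × {25, 26} = {(p53,25), (p53,26)}
  {p53, p54} × {27} = {(p53,27), (p54,27)}
  {p54} × {25, 26} = {(p54,25), (p54,26)}
  {p52, p53, p54} × {27} = {(p52,27), (p53,27), (p54,27)}
  {p53} × {25, 26, 27} = {(p53,25), (p53,26), (p53,27)}
  {p54} × {25, 26, 27} = {(p54,25), (p54,26), (p54,27)}
  {p53, p54} × {25, 26} = {(p53,25), (p53,26), (p54,25), (p54,26)}
  {p52, p53, p54} × {25, 26} = {(p52,25), (p52,26), (p53,25), (p53,26), (p54,25), (p54,26)}
  {p53, p54} × {25, 26, 27} = {(p53,25), (p53,26), (p53,27), (p54,25), (p54,26), (p54,27)}
  {p52, p53, p54} × {25, 26, 27} = {(p52,25), (p52,26), (p52,27), (p53,25), (p53,26), (p53,27), (p54,25), (p54,26), (p54,27)}
These 13 distinct sets form the basis B.
Close under arbitrary unions to get τ_{X×Y}; counting gives |τ_{X×Y}| = 25.


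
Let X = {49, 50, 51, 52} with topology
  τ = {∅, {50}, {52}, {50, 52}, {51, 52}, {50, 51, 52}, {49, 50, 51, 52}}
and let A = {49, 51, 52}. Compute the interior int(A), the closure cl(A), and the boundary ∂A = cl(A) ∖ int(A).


int(A) = {51, 52}, cl(A) = {49, 51, 52}, ∂A = {49}.

Closed sets in (X, τ) are complements of opens:
  closed(X, τ) = {∅, {49}, {49, 50}, {49, 51}, {49, 50, 51}, {49, 51, 52}, {49, 50, 51, 52}}.
int(A) = ⋃ {U ∈ τ : U ⊆ A}. Opens contained in A: ∅, {52}, {51, 52}.
Taking the union of these: int(A) = {51, 52}.
cl(A) = ⋂ {C closed : A ⊆ C}. Closed sets containing A: {49, 51, 52}, {49, 50, 51, 52}.
Intersecting these: cl(A) = {49, 51, 52}.
∂A = cl(A) ∖ int(A) = {49, 51, 52} ∖ {51, 52} = {49}.


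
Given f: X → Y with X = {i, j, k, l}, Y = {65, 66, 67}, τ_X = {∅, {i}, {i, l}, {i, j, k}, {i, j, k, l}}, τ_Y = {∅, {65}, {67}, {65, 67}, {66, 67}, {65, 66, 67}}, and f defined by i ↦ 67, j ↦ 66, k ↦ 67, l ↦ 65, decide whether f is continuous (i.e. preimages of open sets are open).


f is NOT continuous.

Compute f^{-1}(U) for each U ∈ τ_Y:
  U = ∅: f^{-1}(U) = ∅ ∈ τ_X ✓.
  U = {65}: f^{-1}(U) = {l} ∉ τ_X ✗.
  U = {67}: f^{-1}(U) = {i, k} ∉ τ_X ✗.
  U = {65, 67}: f^{-1}(U) = {i, k, l} ∉ τ_X ✗.
  U = {66, 67}: f^{-1}(U) = {i, j, k} ∈ τ_X ✓.
  U = {65, 66, 67}: f^{-1}(U) = {i, j, k, l} ∈ τ_X ✓.
Found U = {65} with f^{-1}(U) = {l} not in τ_X. Therefore f is NOT continuous.


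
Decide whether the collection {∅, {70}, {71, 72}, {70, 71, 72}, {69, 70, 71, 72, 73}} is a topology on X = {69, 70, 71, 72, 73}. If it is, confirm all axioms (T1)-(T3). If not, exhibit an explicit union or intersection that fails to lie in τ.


τ IS a topology on X.

Axiom (T1): ∅ ∈ τ? Yes; X ∈ τ? Yes.
Axiom (T2/T3): check pairwise unions and intersections of members of τ.
All pairwise intersections and unions checked — each lies in τ. Therefore τ satisfies (T1), (T2), (T3): it IS a topology on X.


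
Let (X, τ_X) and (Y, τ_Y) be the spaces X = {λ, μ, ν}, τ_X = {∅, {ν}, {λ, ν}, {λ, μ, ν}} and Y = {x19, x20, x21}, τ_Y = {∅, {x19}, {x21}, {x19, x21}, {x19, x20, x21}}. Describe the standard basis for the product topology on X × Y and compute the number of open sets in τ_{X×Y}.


Basis B = {∅ × ∅, {ν} × {x19}, {ν} × {x21}, {λ, ν} × {x19}, {λ, ν} × {x21}, {ν} × {x19, x21}, {λ, μ, ν} × {x19}, {λ, μ, ν} × {x21}, {ν} × {x19, x20, x21}, {λ, ν} × {x19, x21}, {λ, ν} × {x19, x20, x21}, {λ, μ, ν} × {x19, x21}, {λ, μ, ν} × {x19, x20, x21}}; |τ_{X×Y}| = 30.

Enumerate products U × V with U ∈ τ_X, V ∈ τ_Y (deduplicated):
  ∅ × ∅ = {} (∅)
  {ν} × {x19} = {(ν,x19)}
  {ν} × {x21} = {(ν,x21)}
  {λ, ν} × {x19} = {(λ,x19), (ν,x19)}
  {λ, ν} × {x21} = {(λ,x21), (ν,x21)}
  {ν} × {x19, x21} = {(ν,x19), (ν,x21)}
  {λ, μ, ν} × {x19} = {(λ,x19), (μ,x19), (ν,x19)}
  {λ, μ, ν} × {x21} = {(λ,x21), (μ,x21), (ν,x21)}
  {ν} × {x19, x20, x21} = {(ν,x19), (ν,x20), (ν,x21)}
  {λ, ν} × {x19, x21} = {(λ,x19), (λ,x21), (ν,x19), (ν,x21)}
  {λ, ν} × {x19, x20, x21} = {(λ,x19), (λ,x20), (λ,x21), (ν,x19), (ν,x20), (ν,x21)}
  {λ, μ, ν} × {x19, x21} = {(λ,x19), (λ,x21), (μ,x19), (μ,x21), (ν,x19), (ν,x21)}
  {λ, μ, ν} × {x19, x20, x21} = {(λ,x19), (λ,x20), (λ,x21), (μ,x19), (μ,x20), (μ,x21), (ν,x19), (ν,x20), (ν,x21)}
These 13 distinct sets form the basis B.
Close under arbitrary unions to get τ_{X×Y}; counting gives |τ_{X×Y}| = 30.


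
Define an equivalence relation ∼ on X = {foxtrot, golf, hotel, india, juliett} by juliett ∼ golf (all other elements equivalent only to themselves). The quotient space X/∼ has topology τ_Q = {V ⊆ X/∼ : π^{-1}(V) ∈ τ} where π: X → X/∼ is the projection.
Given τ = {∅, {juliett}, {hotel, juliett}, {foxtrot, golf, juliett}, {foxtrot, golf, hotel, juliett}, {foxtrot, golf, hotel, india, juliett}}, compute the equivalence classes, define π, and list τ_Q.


X/∼ = {[foxtrot], [golf=juliett], [hotel], [india]}; |τ_Q| = 4.

Equivalence classes: [foxtrot], [golf=juliett], [hotel], [india].
Quotient map π: X → X/∼ sends foxtrot ↦ [foxtrot], golf ↦ [golf=juliett], hotel ↦ [hotel], india ↦ [india], juliett ↦ [golf=juliett].
For each subset V ⊆ X/∼, compute π^{-1}(V) ⊆ X and check whether π^{-1}(V) ∈ τ. V is open in τ_Q iff π^{-1}(V) ∈ τ.
  V = {}: π^{-1}(V) = ∅ ∈ τ ✓.
  V = {[foxtrot]}: π^{-1}(V) = {foxtrot} ∉ τ ✗.
  V = {[golf=juliett]}: π^{-1}(V) = {golf, juliett} ∉ τ ✗.
  V = {[foxtrot], [golf=juliett]}: π^{-1}(V) = {foxtrot, golf, juliett} ∈ τ ✓.
  V = {[hotel]}: π^{-1}(V) = {hotel} ∉ τ ✗.
  V = {[foxtrot], [hotel]}: π^{-1}(V) = {foxtrot, hotel} ∉ τ ✗.
  V = {[golf=juliett], [hotel]}: π^{-1}(V) = {golf, hotel, juliett} ∉ τ ✗.
  V = {[foxtrot], [golf=juliett], [hotel]}: π^{-1}(V) = {foxtrot, golf, hotel, juliett} ∈ τ ✓.
  V = {[india]}: π^{-1}(V) = {india} ∉ τ ✗.
  V = {[foxtrot], [india]}: π^{-1}(V) = {foxtrot, india} ∉ τ ✗.
  V = {[golf=juliett], [india]}: π^{-1}(V) = {golf, india, juliett} ∉ τ ✗.
  V = {[foxtrot], [golf=juliett], [india]}: π^{-1}(V) = {foxtrot, golf, india, juliett} ∉ τ ✗.
  V = {[hotel], [india]}: π^{-1}(V) = {hotel, india} ∉ τ ✗.
  V = {[foxtrot], [hotel], [india]}: π^{-1}(V) = {foxtrot, hotel, india} ∉ τ ✗.
  V = {[golf=juliett], [hotel], [india]}: π^{-1}(V) = {golf, hotel, india, juliett} ∉ τ ✗.
  V = {[foxtrot], [golf=juliett], [hotel], [india]}: π^{-1}(V) = {foxtrot, golf, hotel, india, juliett} ∈ τ ✓.
Open sets in the quotient: τ_Q = {{}, {[foxtrot], [golf=juliett]}, {[foxtrot], [golf=juliett], [hotel]}, {[foxtrot], [golf=juliett], [hotel], [india]}} (4 elements).


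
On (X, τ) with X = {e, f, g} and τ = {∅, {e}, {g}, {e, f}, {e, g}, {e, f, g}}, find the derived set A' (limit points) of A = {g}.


A' = ∅

For each x ∈ X, list the open sets U ∈ τ with x ∈ U, then check whether U ∩ (A ∖ {x}) ≠ ∅ for every such U.
  x = e: open {e} ∋ x has {e} ∩ (A ∖ {e}) = ∅, so x is NOT a limit point.
  x = f: open {e, f} ∋ x has {e, f} ∩ (A ∖ {f}) = ∅, so x is NOT a limit point.
  x = g: open {g} ∋ x has {g} ∩ (A ∖ {g}) = ∅, so x is NOT a limit point.
Collecting: A' = ∅.


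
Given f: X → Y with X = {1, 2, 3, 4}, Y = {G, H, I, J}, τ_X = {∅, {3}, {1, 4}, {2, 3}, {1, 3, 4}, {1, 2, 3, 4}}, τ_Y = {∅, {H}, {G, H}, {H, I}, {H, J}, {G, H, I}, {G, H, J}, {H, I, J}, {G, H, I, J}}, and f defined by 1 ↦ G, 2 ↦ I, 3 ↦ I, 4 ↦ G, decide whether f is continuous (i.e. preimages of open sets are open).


f IS continuous.

Compute f^{-1}(U) for each U ∈ τ_Y:
  U = ∅: f^{-1}(U) = ∅ ∈ τ_X ✓.
  U = {H}: f^{-1}(U) = ∅ ∈ τ_X ✓.
  U = {G, H}: f^{-1}(U) = {1, 4} ∈ τ_X ✓.
  U = {H, I}: f^{-1}(U) = {2, 3} ∈ τ_X ✓.
  U = {H, J}: f^{-1}(U) = ∅ ∈ τ_X ✓.
  U = {G, H, I}: f^{-1}(U) = {1, 2, 3, 4} ∈ τ_X ✓.
  U = {G, H, J}: f^{-1}(U) = {1, 4} ∈ τ_X ✓.
  U = {H, I, J}: f^{-1}(U) = {2, 3} ∈ τ_X ✓.
  U = {G, H, I, J}: f^{-1}(U) = {1, 2, 3, 4} ∈ τ_X ✓.
Every preimage lies in τ_X, so f IS continuous.


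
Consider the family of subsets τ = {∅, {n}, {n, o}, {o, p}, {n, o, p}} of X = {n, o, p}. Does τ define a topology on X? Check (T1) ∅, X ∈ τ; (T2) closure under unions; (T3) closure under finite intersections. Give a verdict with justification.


τ is NOT a topology on X.

Axiom (T1): ∅ ∈ τ? Yes; X ∈ τ? Yes.
Axiom (T2/T3): check pairwise unions and intersections of members of τ.
Counterexample for (T3): {n, o} ∩ {o, p} = {o} ∉ τ. Therefore τ is NOT a topology.


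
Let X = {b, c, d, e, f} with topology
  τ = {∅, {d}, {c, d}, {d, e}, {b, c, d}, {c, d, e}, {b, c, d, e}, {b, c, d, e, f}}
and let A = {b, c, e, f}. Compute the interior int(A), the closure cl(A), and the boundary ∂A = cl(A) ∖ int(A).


int(A) = ∅, cl(A) = {b, c, e, f}, ∂A = {b, c, e, f}.

Closed sets in (X, τ) are complements of opens:
  closed(X, τ) = {∅, {f}, {b, f}, {e, f}, {b, c, f}, {b, e, f}, {b, c, e, f}, {b, c, d, e, f}}.
int(A) = ⋃ {U ∈ τ : U ⊆ A}. Opens contained in A: ∅.
Taking the union of these: int(A) = ∅.
cl(A) = ⋂ {C closed : A ⊆ C}. Closed sets containing A: {b, c, e, f}, {b, c, d, e, f}.
Intersecting these: cl(A) = {b, c, e, f}.
∂A = cl(A) ∖ int(A) = {b, c, e, f} ∖ ∅ = {b, c, e, f}.


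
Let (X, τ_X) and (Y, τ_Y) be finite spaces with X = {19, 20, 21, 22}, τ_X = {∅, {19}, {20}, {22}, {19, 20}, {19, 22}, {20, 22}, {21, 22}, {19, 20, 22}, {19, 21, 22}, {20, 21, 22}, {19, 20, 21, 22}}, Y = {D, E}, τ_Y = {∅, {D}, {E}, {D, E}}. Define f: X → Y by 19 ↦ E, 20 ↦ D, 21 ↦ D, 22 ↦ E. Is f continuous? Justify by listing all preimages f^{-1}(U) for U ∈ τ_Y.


f is NOT continuous.

Compute f^{-1}(U) for each U ∈ τ_Y:
  U = ∅: f^{-1}(U) = ∅ ∈ τ_X ✓.
  U = {D}: f^{-1}(U) = {20, 21} ∉ τ_X ✗.
  U = {E}: f^{-1}(U) = {19, 22} ∈ τ_X ✓.
  U = {D, E}: f^{-1}(U) = {19, 20, 21, 22} ∈ τ_X ✓.
Found U = {D} with f^{-1}(U) = {20, 21} not in τ_X. Therefore f is NOT continuous.


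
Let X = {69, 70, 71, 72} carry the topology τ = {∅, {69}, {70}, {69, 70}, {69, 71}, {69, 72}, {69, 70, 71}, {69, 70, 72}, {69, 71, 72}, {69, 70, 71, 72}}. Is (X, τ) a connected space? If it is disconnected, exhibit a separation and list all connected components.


(X, τ) is disconnected; components = [{70}, {69, 71, 72}].

Find clopen sets (U ∈ τ with X ∖ U ∈ τ):
  U = ∅, X ∖ U = {69, 70, 71, 72} — both open, so U is clopen.
  U = {70}, X ∖ U = {69, 71, 72} — both open, so U is clopen.
  U = {69, 71, 72}, X ∖ U = {70} — both open, so U is clopen.
  U = {69, 70, 71, 72}, X ∖ U = ∅ — both open, so U is clopen.
Nontrivial clopen(s) exist: e.g. {70}. So (X, τ) is disconnected.
Compute connected components by grouping points that agree on all clopens:
  component: {70}
  component: {69, 71, 72}


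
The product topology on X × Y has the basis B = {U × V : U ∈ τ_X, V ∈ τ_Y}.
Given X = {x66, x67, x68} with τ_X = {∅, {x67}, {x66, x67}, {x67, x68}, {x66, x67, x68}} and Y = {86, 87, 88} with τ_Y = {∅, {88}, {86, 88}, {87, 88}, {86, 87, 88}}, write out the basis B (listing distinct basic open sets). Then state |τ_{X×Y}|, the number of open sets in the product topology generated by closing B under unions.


Basis B = {∅ × ∅, {x67} × {88}, {x66, x67} × {88}, {x67} × {86, 88}, {x67} × {87, 88}, {x67, x68} × {88}, {x66, x67, x68} × {88}, {x67} × {86, 87, 88}, {x66, x67} × {86, 88}, {x66, x67} × {87, 88}, {x67, x68} × {86, 88}, {x67, x68} × {87, 88}, {x66, x67} × {86, 87, 88}, {x66, x67, x68} × {86, 88}, {x66, x67, x68} × {87, 88}, {x67, x68} × {86, 87, 88}, {x66, x67, x68} × {86, 87, 88}}; |τ_{X×Y}| = 48.

Enumerate products U × V with U ∈ τ_X, V ∈ τ_Y (deduplicated):
  ∅ × ∅ = {} (∅)
  {x67} × {88} = {(x67,88)}
  {x66, x67} × {88} = {(x66,88), (x67,88)}
  {x67} × {86, 88} = {(x67,86), (x67,88)}
  {x67} × {87, 88} = {(x67,87), (x67,88)}
  {x67, x68} × {88} = {(x67,88), (x68,88)}
  {x66, x67, x68} × {88} = {(x66,88), (x67,88), (x68,88)}
  {x67} × {86, 87, 88} = {(x67,86), (x67,87), (x67,88)}
  {x66, x67} × {86, 88} = {(x66,86), (x66,88), (x67,86), (x67,88)}
  {x66, x67} × {87, 88} = {(x66,87), (x66,88), (x67,87), (x67,88)}
  {x67, x68} × {86, 88} = {(x67,86), (x67,88), (x68,86), (x68,88)}
  {x67, x68} × {87, 88} = {(x67,87), (x67,88), (x68,87), (x68,88)}
  {x66, x67} × {86, 87, 88} = {(x66,86), (x66,87), (x66,88), (x67,86), (x67,87), (x67,88)}
  {x66, x67, x68} × {86, 88} = {(x66,86), (x66,88), (x67,86), (x67,88), (x68,86), (x68,88)}
  {x66, x67, x68} × {87, 88} = {(x66,87), (x66,88), (x67,87), (x67,88), (x68,87), (x68,88)}
  {x67, x68} × {86, 87, 88} = {(x67,86), (x67,87), (x67,88), (x68,86), (x68,87), (x68,88)}
  {x66, x67, x68} × {86, 87, 88} = {(x66,86), (x66,87), (x66,88), (x67,86), (x67,87), (x67,88), (x68,86), (x68,87), (x68,88)}
These 17 distinct sets form the basis B.
Close under arbitrary unions to get τ_{X×Y}; counting gives |τ_{X×Y}| = 48.


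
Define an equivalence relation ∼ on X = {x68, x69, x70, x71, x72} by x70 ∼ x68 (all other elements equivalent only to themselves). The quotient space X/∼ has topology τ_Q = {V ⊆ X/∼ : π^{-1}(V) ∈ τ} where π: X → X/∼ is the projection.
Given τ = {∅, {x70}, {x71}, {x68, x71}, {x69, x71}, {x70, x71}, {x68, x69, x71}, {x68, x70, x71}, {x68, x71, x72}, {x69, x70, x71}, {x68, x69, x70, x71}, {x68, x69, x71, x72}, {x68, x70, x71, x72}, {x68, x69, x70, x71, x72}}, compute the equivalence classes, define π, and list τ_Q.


X/∼ = {[x68=x70], [x69], [x71], [x72]}; |τ_Q| = 7.

Equivalence classes: [x68=x70], [x69], [x71], [x72].
Quotient map π: X → X/∼ sends x68 ↦ [x68=x70], x69 ↦ [x69], x70 ↦ [x68=x70], x71 ↦ [x71], x72 ↦ [x72].
For each subset V ⊆ X/∼, compute π^{-1}(V) ⊆ X and check whether π^{-1}(V) ∈ τ. V is open in τ_Q iff π^{-1}(V) ∈ τ.
  V = {}: π^{-1}(V) = ∅ ∈ τ ✓.
  V = {[x68=x70]}: π^{-1}(V) = {x68, x70} ∉ τ ✗.
  V = {[x69]}: π^{-1}(V) = {x69} ∉ τ ✗.
  V = {[x68=x70], [x69]}: π^{-1}(V) = {x68, x69, x70} ∉ τ ✗.
  V = {[x71]}: π^{-1}(V) = {x71} ∈ τ ✓.
  V = {[x68=x70], [x71]}: π^{-1}(V) = {x68, x70, x71} ∈ τ ✓.
  V = {[x69], [x71]}: π^{-1}(V) = {x69, x71} ∈ τ ✓.
  V = {[x68=x70], [x69], [x71]}: π^{-1}(V) = {x68, x69, x70, x71} ∈ τ ✓.
  V = {[x72]}: π^{-1}(V) = {x72} ∉ τ ✗.
  V = {[x68=x70], [x72]}: π^{-1}(V) = {x68, x70, x72} ∉ τ ✗.
  V = {[x69], [x72]}: π^{-1}(V) = {x69, x72} ∉ τ ✗.
  V = {[x68=x70], [x69], [x72]}: π^{-1}(V) = {x68, x69, x70, x72} ∉ τ ✗.
  V = {[x71], [x72]}: π^{-1}(V) = {x71, x72} ∉ τ ✗.
  V = {[x68=x70], [x71], [x72]}: π^{-1}(V) = {x68, x70, x71, x72} ∈ τ ✓.
  V = {[x69], [x71], [x72]}: π^{-1}(V) = {x69, x71, x72} ∉ τ ✗.
  V = {[x68=x70], [x69], [x71], [x72]}: π^{-1}(V) = {x68, x69, x70, x71, x72} ∈ τ ✓.
Open sets in the quotient: τ_Q = {{}, {[x71]}, {[x68=x70], [x71]}, {[x69], [x71]}, {[x68=x70], [x69], [x71]}, {[x68=x70], [x71], [x72]}, {[x68=x70], [x69], [x71], [x72]}} (7 elements).


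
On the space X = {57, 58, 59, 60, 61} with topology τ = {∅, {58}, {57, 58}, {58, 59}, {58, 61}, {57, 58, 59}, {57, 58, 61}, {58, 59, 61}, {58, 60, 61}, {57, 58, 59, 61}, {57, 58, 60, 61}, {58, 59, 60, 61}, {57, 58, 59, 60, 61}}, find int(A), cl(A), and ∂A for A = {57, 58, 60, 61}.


int(A) = {57, 58, 60, 61}, cl(A) = {57, 58, 59, 60, 61}, ∂A = {59}.

Closed sets in (X, τ) are complements of opens:
  closed(X, τ) = {∅, {57}, {59}, {60}, {57, 59}, {57, 60}, {59, 60}, {60, 61}, {57, 59, 60}, {57, 60, 61}, {59, 60, 61}, {57, 59, 60, 61}, {57, 58, 59, 60, 61}}.
int(A) = ⋃ {U ∈ τ : U ⊆ A}. Opens contained in A: ∅, {58}, {57, 58}, {58, 61}, {57, 58, 61}, {58, 60, 61}, {57, 58, 60, 61}.
Taking the union of these: int(A) = {57, 58, 60, 61}.
cl(A) = ⋂ {C closed : A ⊆ C}. Closed sets containing A: {57, 58, 59, 60, 61}.
Intersecting these: cl(A) = {57, 58, 59, 60, 61}.
∂A = cl(A) ∖ int(A) = {57, 58, 59, 60, 61} ∖ {57, 58, 60, 61} = {59}.


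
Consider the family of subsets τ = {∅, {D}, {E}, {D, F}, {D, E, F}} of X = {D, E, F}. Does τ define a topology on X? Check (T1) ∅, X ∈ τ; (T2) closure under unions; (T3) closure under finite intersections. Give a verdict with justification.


τ is NOT a topology on X.

Axiom (T1): ∅ ∈ τ? Yes; X ∈ τ? Yes.
Axiom (T2/T3): check pairwise unions and intersections of members of τ.
Counterexample for (T2): {D} ∪ {E} = {D, E} ∉ τ. Therefore τ is NOT a topology.


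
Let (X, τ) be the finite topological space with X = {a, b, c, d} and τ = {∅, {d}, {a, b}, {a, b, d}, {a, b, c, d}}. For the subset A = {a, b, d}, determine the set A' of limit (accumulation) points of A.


A' = {a, b, c}

For each x ∈ X, list the open sets U ∈ τ with x ∈ U, then check whether U ∩ (A ∖ {x}) ≠ ∅ for every such U.
  x = a: opens ∋ x are {a, b}, {a, b, d}, {a, b, c, d}; each meets A ∖ {a}, so x IS a limit point.
  x = b: opens ∋ x are {a, b}, {a, b, d}, {a, b, c, d}; each meets A ∖ {b}, so x IS a limit point.
  x = c: opens ∋ x are {a, b, c, d}; each meets A ∖ {c}, so x IS a limit point.
  x = d: open {d} ∋ x has {d} ∩ (A ∖ {d}) = ∅, so x is NOT a limit point.
Collecting: A' = {a, b, c}.


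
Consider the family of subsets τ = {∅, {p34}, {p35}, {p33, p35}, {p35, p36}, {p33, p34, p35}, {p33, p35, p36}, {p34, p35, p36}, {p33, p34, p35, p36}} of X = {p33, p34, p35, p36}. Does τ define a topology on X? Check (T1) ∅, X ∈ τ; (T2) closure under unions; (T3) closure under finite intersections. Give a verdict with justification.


τ is NOT a topology on X.

Axiom (T1): ∅ ∈ τ? Yes; X ∈ τ? Yes.
Axiom (T2/T3): check pairwise unions and intersections of members of τ.
Counterexample for (T2): {p34} ∪ {p35} = {p34, p35} ∉ τ. Therefore τ is NOT a topology.


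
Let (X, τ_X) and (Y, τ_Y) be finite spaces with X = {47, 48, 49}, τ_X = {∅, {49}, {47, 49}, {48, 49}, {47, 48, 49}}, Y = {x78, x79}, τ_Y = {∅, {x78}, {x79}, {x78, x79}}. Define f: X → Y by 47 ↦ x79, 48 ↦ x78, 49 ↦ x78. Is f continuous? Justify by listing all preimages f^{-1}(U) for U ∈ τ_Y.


f is NOT continuous.

Compute f^{-1}(U) for each U ∈ τ_Y:
  U = ∅: f^{-1}(U) = ∅ ∈ τ_X ✓.
  U = {x78}: f^{-1}(U) = {48, 49} ∈ τ_X ✓.
  U = {x79}: f^{-1}(U) = {47} ∉ τ_X ✗.
  U = {x78, x79}: f^{-1}(U) = {47, 48, 49} ∈ τ_X ✓.
Found U = {x79} with f^{-1}(U) = {47} not in τ_X. Therefore f is NOT continuous.


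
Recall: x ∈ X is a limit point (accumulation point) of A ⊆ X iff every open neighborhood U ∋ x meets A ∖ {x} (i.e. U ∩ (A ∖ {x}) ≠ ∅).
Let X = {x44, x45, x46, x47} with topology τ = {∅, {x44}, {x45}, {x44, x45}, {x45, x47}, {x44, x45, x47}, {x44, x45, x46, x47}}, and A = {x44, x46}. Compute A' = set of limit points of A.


A' = {x46}

For each x ∈ X, list the open sets U ∈ τ with x ∈ U, then check whether U ∩ (A ∖ {x}) ≠ ∅ for every such U.
  x = x44: open {x44} ∋ x has {x44} ∩ (A ∖ {x44}) = ∅, so x is NOT a limit point.
  x = x45: open {x45} ∋ x has {x45} ∩ (A ∖ {x45}) = ∅, so x is NOT a limit point.
  x = x46: opens ∋ x are {x44, x45, x46, x47}; each meets A ∖ {x46}, so x IS a limit point.
  x = x47: open {x45, x47} ∋ x has {x45, x47} ∩ (A ∖ {x47}) = ∅, so x is NOT a limit point.
Collecting: A' = {x46}.


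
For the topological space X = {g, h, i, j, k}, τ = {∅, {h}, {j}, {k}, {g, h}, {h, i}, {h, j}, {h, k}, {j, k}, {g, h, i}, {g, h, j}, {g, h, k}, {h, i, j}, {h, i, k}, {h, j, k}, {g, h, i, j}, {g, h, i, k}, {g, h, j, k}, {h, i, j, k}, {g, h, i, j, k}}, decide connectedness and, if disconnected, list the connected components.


(X, τ) is disconnected; components = [{j}, {k}, {g, h, i}].

Find clopen sets (U ∈ τ with X ∖ U ∈ τ):
  U = ∅, X ∖ U = {g, h, i, j, k} — both open, so U is clopen.
  U = {j}, X ∖ U = {g, h, i, k} — both open, so U is clopen.
  U = {k}, X ∖ U = {g, h, i, j} — both open, so U is clopen.
  U = {j, k}, X ∖ U = {g, h, i} — both open, so U is clopen.
  U = {g, h, i}, X ∖ U = {j, k} — both open, so U is clopen.
  U = {g, h, i, j}, X ∖ U = {k} — both open, so U is clopen.
  U = {g, h, i, k}, X ∖ U = {j} — both open, so U is clopen.
  U = {g, h, i, j, k}, X ∖ U = ∅ — both open, so U is clopen.
Nontrivial clopen(s) exist: e.g. {g, h, i, k}. So (X, τ) is disconnected.
Compute connected components by grouping points that agree on all clopens:
  component: {j}
  component: {k}
  component: {g, h, i}


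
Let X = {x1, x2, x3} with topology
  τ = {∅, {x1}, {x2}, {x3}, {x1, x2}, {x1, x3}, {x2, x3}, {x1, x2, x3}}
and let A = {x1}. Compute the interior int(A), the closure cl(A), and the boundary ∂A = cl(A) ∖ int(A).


int(A) = {x1}, cl(A) = {x1}, ∂A = ∅.

Closed sets in (X, τ) are complements of opens:
  closed(X, τ) = {∅, {x1}, {x2}, {x3}, {x1, x2}, {x1, x3}, {x2, x3}, {x1, x2, x3}}.
int(A) = ⋃ {U ∈ τ : U ⊆ A}. Opens contained in A: ∅, {x1}.
Taking the union of these: int(A) = {x1}.
cl(A) = ⋂ {C closed : A ⊆ C}. Closed sets containing A: {x1}, {x1, x2}, {x1, x3}, {x1, x2, x3}.
Intersecting these: cl(A) = {x1}.
∂A = cl(A) ∖ int(A) = {x1} ∖ {x1} = ∅.


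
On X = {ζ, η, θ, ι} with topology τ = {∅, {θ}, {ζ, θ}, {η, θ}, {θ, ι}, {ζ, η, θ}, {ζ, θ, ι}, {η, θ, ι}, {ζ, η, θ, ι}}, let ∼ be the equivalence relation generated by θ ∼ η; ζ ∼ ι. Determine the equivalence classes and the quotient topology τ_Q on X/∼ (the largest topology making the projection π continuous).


X/∼ = {[ζ=ι], [η=θ]}; |τ_Q| = 3.

Equivalence classes: [ζ=ι], [η=θ].
Quotient map π: X → X/∼ sends ζ ↦ [ζ=ι], η ↦ [η=θ], θ ↦ [η=θ], ι ↦ [ζ=ι].
For each subset V ⊆ X/∼, compute π^{-1}(V) ⊆ X and check whether π^{-1}(V) ∈ τ. V is open in τ_Q iff π^{-1}(V) ∈ τ.
  V = {}: π^{-1}(V) = ∅ ∈ τ ✓.
  V = {[ζ=ι]}: π^{-1}(V) = {ζ, ι} ∉ τ ✗.
  V = {[η=θ]}: π^{-1}(V) = {η, θ} ∈ τ ✓.
  V = {[ζ=ι], [η=θ]}: π^{-1}(V) = {ζ, η, θ, ι} ∈ τ ✓.
Open sets in the quotient: τ_Q = {{}, {[η=θ]}, {[ζ=ι], [η=θ]}} (3 elements).
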